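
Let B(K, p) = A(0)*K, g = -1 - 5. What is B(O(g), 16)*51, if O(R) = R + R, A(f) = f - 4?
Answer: 2448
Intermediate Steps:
g = -6
A(f) = -4 + f
O(R) = 2*R
B(K, p) = -4*K (B(K, p) = (-4 + 0)*K = -4*K)
B(O(g), 16)*51 = -8*(-6)*51 = -4*(-12)*51 = 48*51 = 2448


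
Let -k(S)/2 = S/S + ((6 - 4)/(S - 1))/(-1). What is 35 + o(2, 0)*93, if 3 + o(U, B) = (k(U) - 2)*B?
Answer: -244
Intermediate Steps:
k(S) = -2 + 4/(-1 + S) (k(S) = -2*(S/S + ((6 - 4)/(S - 1))/(-1)) = -2*(1 + (2/(-1 + S))*(-1)) = -2*(1 - 2/(-1 + S)) = -2 + 4/(-1 + S))
o(U, B) = -3 + B*(-2 + 2*(3 - U)/(-1 + U)) (o(U, B) = -3 + (2*(3 - U)/(-1 + U) - 2)*B = -3 + (-2 + 2*(3 - U)/(-1 + U))*B = -3 + B*(-2 + 2*(3 - U)/(-1 + U)))
35 + o(2, 0)*93 = 35 + ((3 - 3*2 + 8*0 - 4*0*2)/(-1 + 2))*93 = 35 + ((3 - 6 + 0 + 0)/1)*93 = 35 + (1*(-3))*93 = 35 - 3*93 = 35 - 279 = -244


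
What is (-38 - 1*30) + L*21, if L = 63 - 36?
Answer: 499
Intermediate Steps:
L = 27
(-38 - 1*30) + L*21 = (-38 - 1*30) + 27*21 = (-38 - 30) + 567 = -68 + 567 = 499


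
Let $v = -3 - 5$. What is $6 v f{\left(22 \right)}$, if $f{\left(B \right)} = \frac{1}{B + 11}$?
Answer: $- \frac{16}{11} \approx -1.4545$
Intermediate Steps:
$f{\left(B \right)} = \frac{1}{11 + B}$
$v = -8$
$6 v f{\left(22 \right)} = \frac{6 \left(-8\right)}{11 + 22} = - \frac{48}{33} = \left(-48\right) \frac{1}{33} = - \frac{16}{11}$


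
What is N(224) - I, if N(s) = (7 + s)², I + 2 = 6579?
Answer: 46784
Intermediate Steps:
I = 6577 (I = -2 + 6579 = 6577)
N(224) - I = (7 + 224)² - 1*6577 = 231² - 6577 = 53361 - 6577 = 46784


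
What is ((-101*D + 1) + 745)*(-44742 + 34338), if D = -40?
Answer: -49793544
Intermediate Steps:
((-101*D + 1) + 745)*(-44742 + 34338) = ((-101*(-40) + 1) + 745)*(-44742 + 34338) = ((4040 + 1) + 745)*(-10404) = (4041 + 745)*(-10404) = 4786*(-10404) = -49793544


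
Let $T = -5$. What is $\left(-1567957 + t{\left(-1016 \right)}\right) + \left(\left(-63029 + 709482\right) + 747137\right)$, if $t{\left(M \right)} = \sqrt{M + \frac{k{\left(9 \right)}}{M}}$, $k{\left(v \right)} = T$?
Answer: $-174367 + \frac{11 i \sqrt{2166874}}{508} \approx -1.7437 \cdot 10^{5} + 31.875 i$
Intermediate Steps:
$k{\left(v \right)} = -5$
$t{\left(M \right)} = \sqrt{M - \frac{5}{M}}$
$\left(-1567957 + t{\left(-1016 \right)}\right) + \left(\left(-63029 + 709482\right) + 747137\right) = \left(-1567957 + \sqrt{-1016 - \frac{5}{-1016}}\right) + \left(\left(-63029 + 709482\right) + 747137\right) = \left(-1567957 + \sqrt{-1016 - - \frac{5}{1016}}\right) + \left(646453 + 747137\right) = \left(-1567957 + \sqrt{-1016 + \frac{5}{1016}}\right) + 1393590 = \left(-1567957 + \sqrt{- \frac{1032251}{1016}}\right) + 1393590 = \left(-1567957 + \frac{11 i \sqrt{2166874}}{508}\right) + 1393590 = -174367 + \frac{11 i \sqrt{2166874}}{508}$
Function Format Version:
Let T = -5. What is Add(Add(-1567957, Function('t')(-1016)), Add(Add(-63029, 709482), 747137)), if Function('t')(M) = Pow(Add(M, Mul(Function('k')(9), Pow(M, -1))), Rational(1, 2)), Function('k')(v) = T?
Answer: Add(-174367, Mul(Rational(11, 508), I, Pow(2166874, Rational(1, 2)))) ≈ Add(-1.7437e+5, Mul(31.875, I))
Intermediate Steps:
Function('k')(v) = -5
Function('t')(M) = Pow(Add(M, Mul(-5, Pow(M, -1))), Rational(1, 2))
Add(Add(-1567957, Function('t')(-1016)), Add(Add(-63029, 709482), 747137)) = Add(Add(-1567957, Pow(Add(-1016, Mul(-5, Pow(-1016, -1))), Rational(1, 2))), Add(Add(-63029, 709482), 747137)) = Add(Add(-1567957, Pow(Add(-1016, Mul(-5, Rational(-1, 1016))), Rational(1, 2))), Add(646453, 747137)) = Add(Add(-1567957, Pow(Add(-1016, Rational(5, 1016)), Rational(1, 2))), 1393590) = Add(Add(-1567957, Pow(Rational(-1032251, 1016), Rational(1, 2))), 1393590) = Add(Add(-1567957, Mul(Rational(11, 508), I, Pow(2166874, Rational(1, 2)))), 1393590) = Add(-174367, Mul(Rational(11, 508), I, Pow(2166874, Rational(1, 2))))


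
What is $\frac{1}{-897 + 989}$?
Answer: $\frac{1}{92} \approx 0.01087$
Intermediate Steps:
$\frac{1}{-897 + 989} = \frac{1}{92}$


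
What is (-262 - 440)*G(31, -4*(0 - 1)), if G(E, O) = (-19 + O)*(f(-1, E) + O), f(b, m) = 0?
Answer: 42120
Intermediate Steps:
G(E, O) = O*(-19 + O) (G(E, O) = (-19 + O)*(0 + O) = (-19 + O)*O = O*(-19 + O))
(-262 - 440)*G(31, -4*(0 - 1)) = (-262 - 440)*((-4*(0 - 1))*(-19 - 4*(0 - 1))) = -702*(-4*(-1))*(-19 - 4*(-1)) = -2808*(-19 + 4) = -2808*(-15) = -702*(-60) = 42120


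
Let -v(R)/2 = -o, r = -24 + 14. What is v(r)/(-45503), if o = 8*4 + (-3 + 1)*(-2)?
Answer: -72/45503 ≈ -0.0015823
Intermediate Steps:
r = -10
o = 36 (o = 32 - 2*(-2) = 32 + 4 = 36)
v(R) = 72 (v(R) = -(-2)*36 = -2*(-36) = 72)
v(r)/(-45503) = 72/(-45503) = 72*(-1/45503) = -72/45503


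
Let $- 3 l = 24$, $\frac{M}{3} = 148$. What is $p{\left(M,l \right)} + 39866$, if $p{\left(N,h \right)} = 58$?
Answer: $39924$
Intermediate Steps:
$M = 444$ ($M = 3 \cdot 148 = 444$)
$l = -8$ ($l = \left(- \frac{1}{3}\right) 24 = -8$)
$p{\left(M,l \right)} + 39866 = 58 + 39866 = 39924$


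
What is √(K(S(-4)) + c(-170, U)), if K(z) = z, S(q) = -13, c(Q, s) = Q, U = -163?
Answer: I*√183 ≈ 13.528*I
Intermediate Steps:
√(K(S(-4)) + c(-170, U)) = √(-13 - 170) = √(-183) = I*√183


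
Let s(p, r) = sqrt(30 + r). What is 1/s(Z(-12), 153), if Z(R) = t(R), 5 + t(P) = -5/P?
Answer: sqrt(183)/183 ≈ 0.073922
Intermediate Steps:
t(P) = -5 - 5/P
Z(R) = -5 - 5/R
1/s(Z(-12), 153) = 1/(sqrt(30 + 153)) = 1/(sqrt(183)) = sqrt(183)/183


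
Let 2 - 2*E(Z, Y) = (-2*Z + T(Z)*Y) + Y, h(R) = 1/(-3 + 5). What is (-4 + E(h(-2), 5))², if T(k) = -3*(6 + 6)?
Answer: 7225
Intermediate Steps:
T(k) = -36 (T(k) = -3*12 = -36)
h(R) = ½ (h(R) = 1/2 = ½)
E(Z, Y) = 1 + Z + 35*Y/2 (E(Z, Y) = 1 - ((-2*Z - 36*Y) + Y)/2 = 1 - ((-36*Y - 2*Z) + Y)/2 = 1 - (-35*Y - 2*Z)/2 = 1 + (Z + 35*Y/2) = 1 + Z + 35*Y/2)
(-4 + E(h(-2), 5))² = (-4 + (1 + ½ + (35/2)*5))² = (-4 + (1 + ½ + 175/2))² = (-4 + 89)² = 85² = 7225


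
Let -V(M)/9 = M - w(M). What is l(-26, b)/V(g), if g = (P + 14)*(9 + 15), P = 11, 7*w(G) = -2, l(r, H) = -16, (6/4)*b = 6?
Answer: 56/18909 ≈ 0.0029616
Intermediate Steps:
b = 4 (b = (⅔)*6 = 4)
w(G) = -2/7 (w(G) = (⅐)*(-2) = -2/7)
g = 600 (g = (11 + 14)*(9 + 15) = 25*24 = 600)
V(M) = -18/7 - 9*M (V(M) = -9*(M - 1*(-2/7)) = -9*(M + 2/7) = -9*(2/7 + M) = -18/7 - 9*M)
l(-26, b)/V(g) = -16/(-18/7 - 9*600) = -16/(-18/7 - 5400) = -16/(-37818/7) = -16*(-7/37818) = 56/18909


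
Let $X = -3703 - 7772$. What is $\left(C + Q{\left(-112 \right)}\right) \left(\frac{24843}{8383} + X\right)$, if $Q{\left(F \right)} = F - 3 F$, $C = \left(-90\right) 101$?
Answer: $\frac{852643947012}{8383} \approx 1.0171 \cdot 10^{8}$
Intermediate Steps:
$C = -9090$
$Q{\left(F \right)} = - 2 F$
$X = -11475$
$\left(C + Q{\left(-112 \right)}\right) \left(\frac{24843}{8383} + X\right) = \left(-9090 - -224\right) \left(\frac{24843}{8383} - 11475\right) = \left(-9090 + 224\right) \left(24843 \cdot \frac{1}{8383} - 11475\right) = - 8866 \left(\frac{24843}{8383} - 11475\right) = \left(-8866\right) \left(- \frac{96170082}{8383}\right) = \frac{852643947012}{8383}$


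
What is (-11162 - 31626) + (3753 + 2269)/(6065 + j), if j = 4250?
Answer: -441352198/10315 ≈ -42787.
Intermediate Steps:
(-11162 - 31626) + (3753 + 2269)/(6065 + j) = (-11162 - 31626) + (3753 + 2269)/(6065 + 4250) = -42788 + 6022/10315 = -441352198/10315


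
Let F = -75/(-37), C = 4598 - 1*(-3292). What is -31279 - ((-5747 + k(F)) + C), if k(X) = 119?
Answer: -33541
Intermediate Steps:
C = 7890 (C = 4598 + 3292 = 7890)
F = 75/37 (F = -75*(-1/37) = 75/37 ≈ 2.0270)
-31279 - ((-5747 + k(F)) + C) = -31279 - ((-5747 + 119) + 7890) = -31279 - (-5628 + 7890) = -31279 - 1*2262 = -31279 - 2262 = -33541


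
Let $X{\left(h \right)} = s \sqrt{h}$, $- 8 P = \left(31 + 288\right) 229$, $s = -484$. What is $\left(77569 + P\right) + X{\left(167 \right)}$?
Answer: $\frac{547501}{8} - 484 \sqrt{167} \approx 62183.0$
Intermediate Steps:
$P = - \frac{73051}{8}$ ($P = - \frac{\left(31 + 288\right) 229}{8} = - \frac{319 \cdot 229}{8} = \left(- \frac{1}{8}\right) 73051 = - \frac{73051}{8} \approx -9131.4$)
$X{\left(h \right)} = - 484 \sqrt{h}$
$\left(77569 + P\right) + X{\left(167 \right)} = \left(77569 - \frac{73051}{8}\right) - 484 \sqrt{167} = \frac{547501}{8} - 484 \sqrt{167}$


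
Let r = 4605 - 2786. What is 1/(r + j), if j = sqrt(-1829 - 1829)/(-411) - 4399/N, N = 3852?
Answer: 506260036371132/920308861125491497 + 677597616*I*sqrt(3658)/920308861125491497 ≈ 0.0005501 + 4.4531e-8*I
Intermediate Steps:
r = 1819
j = -4399/3852 - I*sqrt(3658)/411 (j = sqrt(-1829 - 1829)/(-411) - 4399/3852 = sqrt(-3658)*(-1/411) - 4399*1/3852 = (I*sqrt(3658))*(-1/411) - 4399/3852 = -I*sqrt(3658)/411 - 4399/3852 = -4399/3852 - I*sqrt(3658)/411 ≈ -1.142 - 0.14716*I)
1/(r + j) = 1/(1819 + (-4399/3852 - I*sqrt(3658)/411)) = 1/(7002389/3852 - I*sqrt(3658)/411)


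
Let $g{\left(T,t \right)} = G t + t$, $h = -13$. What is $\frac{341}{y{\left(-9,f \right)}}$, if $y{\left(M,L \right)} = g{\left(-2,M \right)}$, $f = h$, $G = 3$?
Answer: $- \frac{341}{36} \approx -9.4722$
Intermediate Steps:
$g{\left(T,t \right)} = 4 t$ ($g{\left(T,t \right)} = 3 t + t = 4 t$)
$f = -13$
$y{\left(M,L \right)} = 4 M$
$\frac{341}{y{\left(-9,f \right)}} = \frac{341}{4 \left(-9\right)} = \frac{341}{-36} = 341 \left(- \frac{1}{36}\right) = - \frac{341}{36}$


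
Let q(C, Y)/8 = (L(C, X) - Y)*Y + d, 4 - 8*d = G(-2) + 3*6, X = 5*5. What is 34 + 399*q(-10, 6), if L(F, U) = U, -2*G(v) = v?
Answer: 357937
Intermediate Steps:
G(v) = -v/2
X = 25
d = -15/8 (d = 1/2 - (-1/2*(-2) + 3*6)/8 = 1/2 - (1 + 18)/8 = 1/2 - 1/8*19 = 1/2 - 19/8 = -15/8 ≈ -1.8750)
q(C, Y) = -15 + 8*Y*(25 - Y) (q(C, Y) = 8*((25 - Y)*Y - 15/8) = 8*(Y*(25 - Y) - 15/8) = 8*(-15/8 + Y*(25 - Y)) = -15 + 8*Y*(25 - Y))
34 + 399*q(-10, 6) = 34 + 399*(-15 - 8*6**2 + 200*6) = 34 + 399*(-15 - 8*36 + 1200) = 34 + 399*(-15 - 288 + 1200) = 34 + 399*897 = 34 + 357903 = 357937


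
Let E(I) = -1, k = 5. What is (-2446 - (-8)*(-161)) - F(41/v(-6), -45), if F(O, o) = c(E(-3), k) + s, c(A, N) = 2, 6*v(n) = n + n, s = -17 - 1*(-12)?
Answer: -3731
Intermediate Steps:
s = -5 (s = -17 + 12 = -5)
v(n) = n/3 (v(n) = (n + n)/6 = (2*n)/6 = n/3)
F(O, o) = -3 (F(O, o) = 2 - 5 = -3)
(-2446 - (-8)*(-161)) - F(41/v(-6), -45) = (-2446 - (-8)*(-161)) - 1*(-3) = (-2446 - 1*1288) + 3 = (-2446 - 1288) + 3 = -3734 + 3 = -3731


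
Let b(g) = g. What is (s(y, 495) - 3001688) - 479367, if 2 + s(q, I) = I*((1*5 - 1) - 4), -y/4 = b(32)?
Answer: -3481057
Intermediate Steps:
y = -128 (y = -4*32 = -128)
s(q, I) = -2 (s(q, I) = -2 + I*((1*5 - 1) - 4) = -2 + I*((5 - 1) - 4) = -2 + I*(4 - 4) = -2 + I*0 = -2 + 0 = -2)
(s(y, 495) - 3001688) - 479367 = (-2 - 3001688) - 479367 = -3001690 - 479367 = -3481057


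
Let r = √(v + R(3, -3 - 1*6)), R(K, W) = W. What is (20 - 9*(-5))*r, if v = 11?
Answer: 65*√2 ≈ 91.924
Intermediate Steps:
r = √2 (r = √(11 + (-3 - 1*6)) = √(11 + (-3 - 6)) = √(11 - 9) = √2 ≈ 1.4142)
(20 - 9*(-5))*r = (20 - 9*(-5))*√2 = (20 + 45)*√2 = 65*√2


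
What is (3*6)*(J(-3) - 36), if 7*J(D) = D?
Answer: -4590/7 ≈ -655.71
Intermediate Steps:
J(D) = D/7
(3*6)*(J(-3) - 36) = (3*6)*((⅐)*(-3) - 36) = 18*(-3/7 - 36) = 18*(-255/7) = -4590/7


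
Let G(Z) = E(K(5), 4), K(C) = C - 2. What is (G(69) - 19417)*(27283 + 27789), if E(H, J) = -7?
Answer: -1069718528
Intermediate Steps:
K(C) = -2 + C
G(Z) = -7
(G(69) - 19417)*(27283 + 27789) = (-7 - 19417)*(27283 + 27789) = -19424*55072 = -1069718528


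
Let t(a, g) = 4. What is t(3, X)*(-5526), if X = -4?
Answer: -22104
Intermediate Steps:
t(3, X)*(-5526) = 4*(-5526) = -22104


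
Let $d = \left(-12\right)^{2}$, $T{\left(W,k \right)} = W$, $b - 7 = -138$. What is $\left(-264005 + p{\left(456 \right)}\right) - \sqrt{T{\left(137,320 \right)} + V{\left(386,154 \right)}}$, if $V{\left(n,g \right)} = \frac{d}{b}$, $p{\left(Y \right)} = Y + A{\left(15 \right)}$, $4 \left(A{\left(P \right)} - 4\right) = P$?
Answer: $- \frac{1054165}{4} - \frac{\sqrt{2332193}}{131} \approx -2.6355 \cdot 10^{5}$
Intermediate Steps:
$b = -131$ ($b = 7 - 138 = -131$)
$A{\left(P \right)} = 4 + \frac{P}{4}$
$d = 144$
$p{\left(Y \right)} = \frac{31}{4} + Y$ ($p{\left(Y \right)} = Y + \left(4 + \frac{1}{4} \cdot 15\right) = Y + \left(4 + \frac{15}{4}\right) = Y + \frac{31}{4} = \frac{31}{4} + Y$)
$V{\left(n,g \right)} = - \frac{144}{131}$ ($V{\left(n,g \right)} = \frac{144}{-131} = 144 \left(- \frac{1}{131}\right) = - \frac{144}{131}$)
$\left(-264005 + p{\left(456 \right)}\right) - \sqrt{T{\left(137,320 \right)} + V{\left(386,154 \right)}} = \left(-264005 + \left(\frac{31}{4} + 456\right)\right) - \sqrt{137 - \frac{144}{131}} = \left(-264005 + \frac{1855}{4}\right) - \sqrt{\frac{17803}{131}} = - \frac{1054165}{4} - \frac{\sqrt{2332193}}{131}$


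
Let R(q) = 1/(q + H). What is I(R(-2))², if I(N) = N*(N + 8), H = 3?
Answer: 81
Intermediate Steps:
R(q) = 1/(3 + q) (R(q) = 1/(q + 3) = 1/(3 + q))
I(N) = N*(8 + N)
I(R(-2))² = ((8 + 1/(3 - 2))/(3 - 2))² = ((8 + 1/1)/1)² = (1*(8 + 1))² = (1*9)² = 9² = 81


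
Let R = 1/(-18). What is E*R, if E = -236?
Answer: 118/9 ≈ 13.111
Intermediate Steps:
R = -1/18 ≈ -0.055556
E*R = -236*(-1/18) = 118/9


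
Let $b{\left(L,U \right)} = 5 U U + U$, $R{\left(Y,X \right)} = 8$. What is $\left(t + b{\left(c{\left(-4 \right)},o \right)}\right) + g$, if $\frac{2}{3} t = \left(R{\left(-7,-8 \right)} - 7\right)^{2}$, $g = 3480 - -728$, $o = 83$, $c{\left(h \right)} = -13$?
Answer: $\frac{77475}{2} \approx 38738.0$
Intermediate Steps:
$b{\left(L,U \right)} = U + 5 U^{2}$ ($b{\left(L,U \right)} = 5 U^{2} + U = U + 5 U^{2}$)
$g = 4208$ ($g = 3480 + 728 = 4208$)
$t = \frac{3}{2}$ ($t = \frac{3 \left(8 - 7\right)^{2}}{2} = \frac{3 \cdot 1^{2}}{2} = \frac{3}{2} \cdot 1 = \frac{3}{2} \approx 1.5$)
$\left(t + b{\left(c{\left(-4 \right)},o \right)}\right) + g = \left(\frac{3}{2} + 83 \left(1 + 5 \cdot 83\right)\right) + 4208 = \left(\frac{3}{2} + 83 \left(1 + 415\right)\right) + 4208 = \left(\frac{3}{2} + 83 \cdot 416\right) + 4208 = \left(\frac{3}{2} + 34528\right) + 4208 = \frac{69059}{2} + 4208 = \frac{77475}{2}$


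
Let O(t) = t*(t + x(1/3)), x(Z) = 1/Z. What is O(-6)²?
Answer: 324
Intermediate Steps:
O(t) = t*(3 + t) (O(t) = t*(t + 1/(1/3)) = t*(t + 1/(⅓)) = t*(t + 3) = t*(3 + t))
O(-6)² = (-6*(3 - 6))² = (-6*(-3))² = 18² = 324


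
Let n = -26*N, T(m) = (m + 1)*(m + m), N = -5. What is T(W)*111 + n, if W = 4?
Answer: 4570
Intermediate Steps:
T(m) = 2*m*(1 + m) (T(m) = (1 + m)*(2*m) = 2*m*(1 + m))
n = 130 (n = -26*(-5) = 130)
T(W)*111 + n = (2*4*(1 + 4))*111 + 130 = (2*4*5)*111 + 130 = 40*111 + 130 = 4440 + 130 = 4570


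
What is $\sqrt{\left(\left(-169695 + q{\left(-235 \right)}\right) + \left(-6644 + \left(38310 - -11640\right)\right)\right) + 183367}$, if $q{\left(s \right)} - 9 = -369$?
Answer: $\sqrt{56618} \approx 237.95$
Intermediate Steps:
$q{\left(s \right)} = -360$ ($q{\left(s \right)} = 9 - 369 = -360$)
$\sqrt{\left(\left(-169695 + q{\left(-235 \right)}\right) + \left(-6644 + \left(38310 - -11640\right)\right)\right) + 183367} = \sqrt{\left(\left(-169695 - 360\right) + \left(-6644 + \left(38310 - -11640\right)\right)\right) + 183367} = \sqrt{\left(-170055 + \left(-6644 + \left(38310 + 11640\right)\right)\right) + 183367} = \sqrt{\left(-170055 + \left(-6644 + 49950\right)\right) + 183367} = \sqrt{\left(-170055 + 43306\right) + 183367} = \sqrt{-126749 + 183367} = \sqrt{56618}$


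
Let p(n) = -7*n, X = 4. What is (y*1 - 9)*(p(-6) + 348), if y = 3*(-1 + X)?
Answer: 0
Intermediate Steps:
y = 9 (y = 3*(-1 + 4) = 3*3 = 9)
(y*1 - 9)*(p(-6) + 348) = (9*1 - 9)*(-7*(-6) + 348) = (9 - 9)*(42 + 348) = 0*390 = 0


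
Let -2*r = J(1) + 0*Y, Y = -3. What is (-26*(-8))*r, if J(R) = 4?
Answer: -416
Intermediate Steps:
r = -2 (r = -(4 + 0*(-3))/2 = -(4 + 0)/2 = -½*4 = -2)
(-26*(-8))*r = -26*(-8)*(-2) = 208*(-2) = -416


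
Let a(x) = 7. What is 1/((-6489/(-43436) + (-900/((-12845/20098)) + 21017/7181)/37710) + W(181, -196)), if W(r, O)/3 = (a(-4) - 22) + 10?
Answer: -15108640660596420/223807127959826011 ≈ -0.067507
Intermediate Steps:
W(r, O) = -15 (W(r, O) = 3*((7 - 22) + 10) = 3*(-15 + 10) = 3*(-5) = -15)
1/((-6489/(-43436) + (-900/((-12845/20098)) + 21017/7181)/37710) + W(181, -196)) = 1/((-6489/(-43436) + (-900/((-12845/20098)) + 21017/7181)/37710) - 15) = 1/((-6489*(-1/43436) + (-900/((-12845*1/20098)) + 21017*(1/7181))*(1/37710)) - 15) = 1/((6489/43436 + (-900/(-12845/20098) + 21017/7181)*(1/37710)) - 15) = 1/((6489/43436 + (-900*(-20098/12845) + 21017/7181)*(1/37710)) - 15) = 1/((6489/43436 + (3617640/2569 + 21017/7181)*(1/37710)) - 15) = 1/((6489/43436 + (26032265513/18447989)*(1/37710)) - 15) = 1/((6489/43436 + 26032265513/695673665190) - 15) = 1/(2822481949120289/15108640660596420 - 15) = 1/(-223807127959826011/15108640660596420) = -15108640660596420/223807127959826011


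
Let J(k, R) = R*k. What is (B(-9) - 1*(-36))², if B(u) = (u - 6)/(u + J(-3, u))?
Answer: 44521/36 ≈ 1236.7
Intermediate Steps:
B(u) = -(-6 + u)/(2*u) (B(u) = (u - 6)/(u + u*(-3)) = (-6 + u)/(u - 3*u) = (-6 + u)/((-2*u)) = (-6 + u)*(-1/(2*u)) = -(-6 + u)/(2*u))
(B(-9) - 1*(-36))² = ((½)*(6 - 1*(-9))/(-9) - 1*(-36))² = ((½)*(-⅑)*(6 + 9) + 36)² = ((½)*(-⅑)*15 + 36)² = (-⅚ + 36)² = (211/6)² = 44521/36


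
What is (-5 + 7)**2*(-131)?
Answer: -524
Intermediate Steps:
(-5 + 7)**2*(-131) = 2**2*(-131) = 4*(-131) = -524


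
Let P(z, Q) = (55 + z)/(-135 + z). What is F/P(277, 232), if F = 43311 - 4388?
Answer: 2763533/166 ≈ 16648.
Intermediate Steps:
P(z, Q) = (55 + z)/(-135 + z)
F = 38923
F/P(277, 232) = 38923/(((55 + 277)/(-135 + 277))) = 38923/((332/142)) = 38923/(((1/142)*332)) = 38923/(166/71) = 38923*(71/166) = 2763533/166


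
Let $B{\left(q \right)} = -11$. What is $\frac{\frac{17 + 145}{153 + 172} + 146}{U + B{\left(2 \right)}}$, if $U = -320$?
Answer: $- \frac{47612}{107575} \approx -0.44259$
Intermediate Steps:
$\frac{\frac{17 + 145}{153 + 172} + 146}{U + B{\left(2 \right)}} = \frac{\frac{17 + 145}{153 + 172} + 146}{-320 - 11} = \frac{\frac{162}{325} + 146}{-331} = \left(162 \cdot \frac{1}{325} + 146\right) \left(- \frac{1}{331}\right) = \left(\frac{162}{325} + 146\right) \left(- \frac{1}{331}\right) = \frac{47612}{325} \left(- \frac{1}{331}\right) = - \frac{47612}{107575}$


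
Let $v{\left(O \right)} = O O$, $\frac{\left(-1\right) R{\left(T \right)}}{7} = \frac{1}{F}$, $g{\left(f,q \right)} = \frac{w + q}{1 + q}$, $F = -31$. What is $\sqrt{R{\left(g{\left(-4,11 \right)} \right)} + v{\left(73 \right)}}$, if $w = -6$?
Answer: $\frac{\sqrt{5121386}}{31} \approx 73.002$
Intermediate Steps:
$g{\left(f,q \right)} = \frac{-6 + q}{1 + q}$
$R{\left(T \right)} = \frac{7}{31}$ ($R{\left(T \right)} = - \frac{7}{-31} = \left(-7\right) \left(- \frac{1}{31}\right) = \frac{7}{31}$)
$v{\left(O \right)} = O^{2}$
$\sqrt{R{\left(g{\left(-4,11 \right)} \right)} + v{\left(73 \right)}} = \sqrt{\frac{7}{31} + 73^{2}} = \sqrt{\frac{7}{31} + 5329} = \sqrt{\frac{165206}{31}} = \frac{\sqrt{5121386}}{31}$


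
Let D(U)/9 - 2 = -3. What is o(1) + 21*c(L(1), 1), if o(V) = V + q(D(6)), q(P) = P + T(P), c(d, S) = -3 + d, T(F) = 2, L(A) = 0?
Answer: -69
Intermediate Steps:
D(U) = -9 (D(U) = 18 + 9*(-3) = 18 - 27 = -9)
q(P) = 2 + P (q(P) = P + 2 = 2 + P)
o(V) = -7 + V (o(V) = V + (2 - 9) = V - 7 = -7 + V)
o(1) + 21*c(L(1), 1) = (-7 + 1) + 21*(-3 + 0) = -6 + 21*(-3) = -6 - 63 = -69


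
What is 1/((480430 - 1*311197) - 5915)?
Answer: 1/163318 ≈ 6.1230e-6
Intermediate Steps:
1/((480430 - 1*311197) - 5915) = 1/((480430 - 311197) - 5915) = 1/(169233 - 5915) = 1/163318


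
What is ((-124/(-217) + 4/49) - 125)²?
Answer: 37124649/2401 ≈ 15462.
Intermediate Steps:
((-124/(-217) + 4/49) - 125)² = ((-124*(-1/217) + 4*(1/49)) - 125)² = ((4/7 + 4/49) - 125)² = (32/49 - 125)² = (-6093/49)² = 37124649/2401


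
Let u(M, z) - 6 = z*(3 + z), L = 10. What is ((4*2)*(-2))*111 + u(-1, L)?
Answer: -1640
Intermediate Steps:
u(M, z) = 6 + z*(3 + z)
((4*2)*(-2))*111 + u(-1, L) = ((4*2)*(-2))*111 + (6 + 10**2 + 3*10) = (8*(-2))*111 + (6 + 100 + 30) = -16*111 + 136 = -1776 + 136 = -1640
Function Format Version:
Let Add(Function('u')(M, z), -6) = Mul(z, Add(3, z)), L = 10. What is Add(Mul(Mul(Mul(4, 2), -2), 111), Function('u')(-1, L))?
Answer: -1640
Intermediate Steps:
Function('u')(M, z) = Add(6, Mul(z, Add(3, z)))
Add(Mul(Mul(Mul(4, 2), -2), 111), Function('u')(-1, L)) = Add(Mul(Mul(Mul(4, 2), -2), 111), Add(6, Pow(10, 2), Mul(3, 10))) = Add(Mul(Mul(8, -2), 111), Add(6, 100, 30)) = Add(Mul(-16, 111), 136) = Add(-1776, 136) = -1640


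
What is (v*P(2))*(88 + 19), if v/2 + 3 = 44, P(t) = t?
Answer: 17548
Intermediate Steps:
v = 82 (v = -6 + 2*44 = -6 + 88 = 82)
(v*P(2))*(88 + 19) = (82*2)*(88 + 19) = 164*107 = 17548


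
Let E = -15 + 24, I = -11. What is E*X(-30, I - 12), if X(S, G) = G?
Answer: -207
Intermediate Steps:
E = 9
E*X(-30, I - 12) = 9*(-11 - 12) = 9*(-23) = -207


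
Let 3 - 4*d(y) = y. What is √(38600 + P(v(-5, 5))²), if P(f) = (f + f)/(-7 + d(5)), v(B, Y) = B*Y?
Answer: 10*√3478/3 ≈ 196.58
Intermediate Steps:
d(y) = ¾ - y/4
P(f) = -4*f/15 (P(f) = (f + f)/(-7 + (¾ - ¼*5)) = (2*f)/(-7 + (¾ - 5/4)) = (2*f)/(-7 - ½) = (2*f)/(-15/2) = (2*f)*(-2/15) = -4*f/15)
√(38600 + P(v(-5, 5))²) = √(38600 + (-(-4)*5/3)²) = √(38600 + (-4/15*(-25))²) = √(38600 + (20/3)²) = √(38600 + 400/9) = √(347800/9) = 10*√3478/3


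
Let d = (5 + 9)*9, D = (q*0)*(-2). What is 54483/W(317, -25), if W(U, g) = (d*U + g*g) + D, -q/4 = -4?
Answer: 54483/40567 ≈ 1.3430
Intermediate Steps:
q = 16 (q = -4*(-4) = 16)
D = 0 (D = (16*0)*(-2) = 0*(-2) = 0)
d = 126 (d = 14*9 = 126)
W(U, g) = g² + 126*U (W(U, g) = (126*U + g*g) + 0 = (126*U + g²) + 0 = (g² + 126*U) + 0 = g² + 126*U)
54483/W(317, -25) = 54483/((-25)² + 126*317) = 54483/(625 + 39942) = 54483/40567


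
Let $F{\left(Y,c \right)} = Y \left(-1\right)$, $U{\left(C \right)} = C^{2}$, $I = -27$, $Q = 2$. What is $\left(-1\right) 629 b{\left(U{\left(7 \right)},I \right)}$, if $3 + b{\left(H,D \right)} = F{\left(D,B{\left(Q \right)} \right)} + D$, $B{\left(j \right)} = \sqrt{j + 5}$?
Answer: $1887$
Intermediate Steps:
$B{\left(j \right)} = \sqrt{5 + j}$
$F{\left(Y,c \right)} = - Y$
$b{\left(H,D \right)} = -3$ ($b{\left(H,D \right)} = -3 + \left(- D + D\right) = -3 + 0 = -3$)
$\left(-1\right) 629 b{\left(U{\left(7 \right)},I \right)} = \left(-1\right) 629 \left(-3\right) = \left(-629\right) \left(-3\right) = 1887$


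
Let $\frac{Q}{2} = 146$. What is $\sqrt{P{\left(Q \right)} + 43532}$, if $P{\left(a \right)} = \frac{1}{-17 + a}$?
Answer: $\frac{\sqrt{131684311}}{55} \approx 208.64$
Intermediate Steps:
$Q = 292$ ($Q = 2 \cdot 146 = 292$)
$\sqrt{P{\left(Q \right)} + 43532} = \sqrt{\frac{1}{-17 + 292} + 43532} = \sqrt{\frac{1}{275} + 43532} = \sqrt{\frac{11971301}{275}} = \frac{\sqrt{131684311}}{55}$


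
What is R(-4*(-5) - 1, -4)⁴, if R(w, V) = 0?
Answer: 0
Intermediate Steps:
R(-4*(-5) - 1, -4)⁴ = 0⁴ = 0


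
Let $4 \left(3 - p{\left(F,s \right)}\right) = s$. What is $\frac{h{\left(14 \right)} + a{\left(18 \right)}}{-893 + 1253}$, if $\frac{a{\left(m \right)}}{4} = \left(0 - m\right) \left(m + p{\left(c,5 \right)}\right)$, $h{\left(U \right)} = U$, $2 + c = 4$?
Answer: $- \frac{176}{45} \approx -3.9111$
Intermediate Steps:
$c = 2$ ($c = -2 + 4 = 2$)
$p{\left(F,s \right)} = 3 - \frac{s}{4}$
$a{\left(m \right)} = - 4 m \left(\frac{7}{4} + m\right)$ ($a{\left(m \right)} = 4 \left(0 - m\right) \left(m + \left(3 - \frac{5}{4}\right)\right) = 4 - m \left(m + \left(3 - \frac{5}{4}\right)\right) = 4 - m \left(m + \frac{7}{4}\right) = 4 - m \left(\frac{7}{4} + m\right) = 4 \left(- m \left(\frac{7}{4} + m\right)\right) = - 4 m \left(\frac{7}{4} + m\right)$)
$\frac{h{\left(14 \right)} + a{\left(18 \right)}}{-893 + 1253} = \frac{14 - 18 \left(7 + 4 \cdot 18\right)}{-893 + 1253} = \frac{14 - 18 \left(7 + 72\right)}{360} = \left(14 - 18 \cdot 79\right) \frac{1}{360} = \left(14 - 1422\right) \frac{1}{360} = \left(-1408\right) \frac{1}{360} = - \frac{176}{45}$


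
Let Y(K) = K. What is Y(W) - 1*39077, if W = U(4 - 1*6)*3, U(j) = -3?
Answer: -39086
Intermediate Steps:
W = -9 (W = -3*3 = -9)
Y(W) - 1*39077 = -9 - 1*39077 = -9 - 39077 = -39086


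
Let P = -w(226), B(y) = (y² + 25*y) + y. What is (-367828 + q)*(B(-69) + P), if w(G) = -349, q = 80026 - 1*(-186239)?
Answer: -336782908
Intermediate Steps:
q = 266265 (q = 80026 + 186239 = 266265)
B(y) = y² + 26*y
P = 349 (P = -1*(-349) = 349)
(-367828 + q)*(B(-69) + P) = (-367828 + 266265)*(-69*(26 - 69) + 349) = -101563*(-69*(-43) + 349) = -101563*(2967 + 349) = -101563*3316 = -336782908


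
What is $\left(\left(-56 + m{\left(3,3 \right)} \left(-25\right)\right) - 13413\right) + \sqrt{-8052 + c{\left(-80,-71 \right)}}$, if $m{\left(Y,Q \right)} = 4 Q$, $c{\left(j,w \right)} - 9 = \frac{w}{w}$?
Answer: $-13769 + i \sqrt{8042} \approx -13769.0 + 89.677 i$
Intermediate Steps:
$c{\left(j,w \right)} = 10$ ($c{\left(j,w \right)} = 9 + \frac{w}{w} = 9 + 1 = 10$)
$\left(\left(-56 + m{\left(3,3 \right)} \left(-25\right)\right) - 13413\right) + \sqrt{-8052 + c{\left(-80,-71 \right)}} = \left(\left(-56 + 4 \cdot 3 \left(-25\right)\right) - 13413\right) + \sqrt{-8052 + 10} = \left(\left(-56 + 12 \left(-25\right)\right) - 13413\right) + \sqrt{-8042} = \left(\left(-56 - 300\right) - 13413\right) + i \sqrt{8042} = \left(-356 - 13413\right) + i \sqrt{8042} = -13769 + i \sqrt{8042}$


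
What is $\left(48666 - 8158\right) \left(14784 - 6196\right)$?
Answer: $347882704$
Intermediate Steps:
$\left(48666 - 8158\right) \left(14784 - 6196\right) = 40508 \left(14784 - 6196\right) = 40508 \cdot 8588 = 347882704$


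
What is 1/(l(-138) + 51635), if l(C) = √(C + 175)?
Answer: 51635/2666173188 - √37/2666173188 ≈ 1.9364e-5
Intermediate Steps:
l(C) = √(175 + C)
1/(l(-138) + 51635) = 1/(√(175 - 138) + 51635) = 1/(√37 + 51635) = 1/(51635 + √37)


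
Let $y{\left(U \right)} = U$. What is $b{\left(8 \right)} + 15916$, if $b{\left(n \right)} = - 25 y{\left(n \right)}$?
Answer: $15716$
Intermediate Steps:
$b{\left(n \right)} = - 25 n$
$b{\left(8 \right)} + 15916 = \left(-25\right) 8 + 15916 = -200 + 15916 = 15716$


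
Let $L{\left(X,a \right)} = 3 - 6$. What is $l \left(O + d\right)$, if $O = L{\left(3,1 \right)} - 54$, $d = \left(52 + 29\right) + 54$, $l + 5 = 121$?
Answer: $9048$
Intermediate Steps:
$l = 116$ ($l = -5 + 121 = 116$)
$d = 135$ ($d = 81 + 54 = 135$)
$L{\left(X,a \right)} = -3$ ($L{\left(X,a \right)} = 3 - 6 = -3$)
$O = -57$ ($O = -3 - 54 = -57$)
$l \left(O + d\right) = 116 \left(-57 + 135\right) = 116 \cdot 78 = 9048$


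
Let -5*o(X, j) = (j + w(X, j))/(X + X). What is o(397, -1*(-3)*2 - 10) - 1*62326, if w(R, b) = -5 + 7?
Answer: -123717109/1985 ≈ -62326.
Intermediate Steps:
w(R, b) = 2
o(X, j) = -(2 + j)/(10*X) (o(X, j) = -(j + 2)/(5*(X + X)) = -(2 + j)/(5*(2*X)) = -(2 + j)*1/(2*X)/5 = -(2 + j)/(10*X))
o(397, -1*(-3)*2 - 10) - 1*62326 = (⅒)*(-2 - (-1*(-3)*2 - 10))/397 - 1*62326 = (⅒)*(1/397)*(-2 - (3*2 - 10)) - 62326 = (⅒)*(1/397)*(-2 - (6 - 10)) - 62326 = (⅒)*(1/397)*(-2 - 1*(-4)) - 62326 = (⅒)*(1/397)*(-2 + 4) - 62326 = (⅒)*(1/397)*2 - 62326 = 1/1985 - 62326 = -123717109/1985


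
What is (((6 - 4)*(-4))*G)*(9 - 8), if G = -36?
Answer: 288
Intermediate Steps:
(((6 - 4)*(-4))*G)*(9 - 8) = (((6 - 4)*(-4))*(-36))*(9 - 8) = ((2*(-4))*(-36))*1 = -8*(-36)*1 = 288*1 = 288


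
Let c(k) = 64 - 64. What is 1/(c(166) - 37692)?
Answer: -1/37692 ≈ -2.6531e-5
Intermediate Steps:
c(k) = 0
1/(c(166) - 37692) = 1/(0 - 37692) = 1/(-37692) = -1/37692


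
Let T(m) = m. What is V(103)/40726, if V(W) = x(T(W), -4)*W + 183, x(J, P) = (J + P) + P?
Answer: 712/2909 ≈ 0.24476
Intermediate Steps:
x(J, P) = J + 2*P
V(W) = 183 + W*(-8 + W) (V(W) = (W + 2*(-4))*W + 183 = (W - 8)*W + 183 = (-8 + W)*W + 183 = W*(-8 + W) + 183 = 183 + W*(-8 + W))
V(103)/40726 = (183 + 103*(-8 + 103))/40726 = (183 + 103*95)*(1/40726) = (183 + 9785)*(1/40726) = 9968*(1/40726) = 712/2909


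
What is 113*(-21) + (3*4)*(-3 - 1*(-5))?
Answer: -2349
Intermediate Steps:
113*(-21) + (3*4)*(-3 - 1*(-5)) = -2373 + 12*(-3 + 5) = -2373 + 12*2 = -2373 + 24 = -2349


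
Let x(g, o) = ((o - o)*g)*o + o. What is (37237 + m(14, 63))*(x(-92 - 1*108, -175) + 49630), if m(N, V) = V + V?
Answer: 1847787165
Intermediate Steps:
m(N, V) = 2*V
x(g, o) = o (x(g, o) = (0*g)*o + o = 0*o + o = 0 + o = o)
(37237 + m(14, 63))*(x(-92 - 1*108, -175) + 49630) = (37237 + 2*63)*(-175 + 49630) = (37237 + 126)*49455 = 37363*49455 = 1847787165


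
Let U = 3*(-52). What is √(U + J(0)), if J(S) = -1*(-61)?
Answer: I*√95 ≈ 9.7468*I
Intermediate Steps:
J(S) = 61
U = -156
√(U + J(0)) = √(-156 + 61) = √(-95) = I*√95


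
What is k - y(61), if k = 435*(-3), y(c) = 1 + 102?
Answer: -1408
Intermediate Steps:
y(c) = 103
k = -1305
k - y(61) = -1305 - 1*103 = -1305 - 103 = -1408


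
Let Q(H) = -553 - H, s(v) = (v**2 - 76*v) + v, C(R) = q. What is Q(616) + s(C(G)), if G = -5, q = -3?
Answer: -935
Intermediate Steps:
C(R) = -3
s(v) = v**2 - 75*v
Q(616) + s(C(G)) = (-553 - 1*616) - 3*(-75 - 3) = (-553 - 616) - 3*(-78) = -1169 + 234 = -935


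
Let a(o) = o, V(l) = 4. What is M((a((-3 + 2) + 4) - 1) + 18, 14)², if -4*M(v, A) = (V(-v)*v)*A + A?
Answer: 321489/4 ≈ 80372.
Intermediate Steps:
M(v, A) = -A/4 - A*v (M(v, A) = -((4*v)*A + A)/4 = -(4*A*v + A)/4 = -(A + 4*A*v)/4 = -A/4 - A*v)
M((a((-3 + 2) + 4) - 1) + 18, 14)² = (-1*14*(¼ + ((((-3 + 2) + 4) - 1) + 18)))² = (-1*14*(¼ + (((-1 + 4) - 1) + 18)))² = (-1*14*(¼ + ((3 - 1) + 18)))² = (-1*14*(¼ + (2 + 18)))² = (-1*14*(¼ + 20))² = (-1*14*81/4)² = (-567/2)² = 321489/4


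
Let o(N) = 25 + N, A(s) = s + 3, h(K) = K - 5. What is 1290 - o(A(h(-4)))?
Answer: 1271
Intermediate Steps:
h(K) = -5 + K
A(s) = 3 + s
1290 - o(A(h(-4))) = 1290 - (25 + (3 + (-5 - 4))) = 1290 - (25 + (3 - 9)) = 1290 - (25 - 6) = 1290 - 1*19 = 1290 - 19 = 1271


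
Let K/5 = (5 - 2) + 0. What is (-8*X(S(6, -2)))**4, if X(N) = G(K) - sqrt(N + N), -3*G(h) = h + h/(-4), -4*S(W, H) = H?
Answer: 2085136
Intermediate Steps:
S(W, H) = -H/4
K = 15 (K = 5*((5 - 2) + 0) = 5*(3 + 0) = 5*3 = 15)
G(h) = -h/4 (G(h) = -(h + h/(-4))/3 = -(h + h*(-1/4))/3 = -(h - h/4)/3 = -h/4)
X(N) = -15/4 - sqrt(2)*sqrt(N) (X(N) = -1/4*15 - sqrt(N + N) = -15/4 - sqrt(2*N) = -15/4 - sqrt(2)*sqrt(N))
(-8*X(S(6, -2)))**4 = (-8*(-15/4 - sqrt(2)*sqrt(-1/4*(-2))))**4 = (-8*(-15/4 - sqrt(2)*sqrt(1/2)))**4 = (-8*(-15/4 - sqrt(2)*sqrt(2)/2))**4 = (-8*(-15/4 - 1))**4 = (-8*(-19/4))**4 = 38**4 = 2085136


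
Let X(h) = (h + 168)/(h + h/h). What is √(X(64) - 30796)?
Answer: 2*I*√32524505/65 ≈ 175.48*I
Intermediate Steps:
X(h) = (168 + h)/(1 + h) (X(h) = (168 + h)/(h + 1) = (168 + h)/(1 + h))
√(X(64) - 30796) = √((168 + 64)/(1 + 64) - 30796) = √(232/65 - 30796) = √(-2001508/65) = 2*I*√32524505/65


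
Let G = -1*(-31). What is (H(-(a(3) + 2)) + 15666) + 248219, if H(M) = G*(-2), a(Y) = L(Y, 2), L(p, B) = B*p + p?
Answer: 263823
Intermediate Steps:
L(p, B) = p + B*p
G = 31
a(Y) = 3*Y (a(Y) = Y*(1 + 2) = Y*3 = 3*Y)
H(M) = -62 (H(M) = 31*(-2) = -62)
(H(-(a(3) + 2)) + 15666) + 248219 = (-62 + 15666) + 248219 = 15604 + 248219 = 263823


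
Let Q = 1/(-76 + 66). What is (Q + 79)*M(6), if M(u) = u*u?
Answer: 14202/5 ≈ 2840.4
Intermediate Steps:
M(u) = u**2
Q = -1/10 (Q = 1/(-10) = -1/10 ≈ -0.10000)
(Q + 79)*M(6) = (-1/10 + 79)*6**2 = (789/10)*36 = 14202/5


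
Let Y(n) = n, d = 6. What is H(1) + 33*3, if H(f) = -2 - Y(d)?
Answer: 91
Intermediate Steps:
H(f) = -8 (H(f) = -2 - 1*6 = -2 - 6 = -8)
H(1) + 33*3 = -8 + 33*3 = -8 + 99 = 91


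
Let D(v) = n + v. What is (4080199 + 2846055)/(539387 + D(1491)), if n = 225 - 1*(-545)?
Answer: 9923/776 ≈ 12.787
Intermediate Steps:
n = 770 (n = 225 + 545 = 770)
D(v) = 770 + v
(4080199 + 2846055)/(539387 + D(1491)) = (4080199 + 2846055)/(539387 + (770 + 1491)) = 6926254/(539387 + 2261) = 6926254/541648 = 6926254*(1/541648) = 9923/776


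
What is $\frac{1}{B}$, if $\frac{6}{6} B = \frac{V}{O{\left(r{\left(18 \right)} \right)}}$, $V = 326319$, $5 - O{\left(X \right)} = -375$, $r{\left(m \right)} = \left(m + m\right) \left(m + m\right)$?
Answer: $\frac{380}{326319} \approx 0.0011645$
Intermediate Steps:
$r{\left(m \right)} = 4 m^{2}$ ($r{\left(m \right)} = 2 m 2 m = 4 m^{2}$)
$O{\left(X \right)} = 380$ ($O{\left(X \right)} = 5 - -375 = 5 + 375 = 380$)
$B = \frac{326319}{380} \approx 858.73$
$\frac{1}{B} = \frac{1}{\frac{326319}{380}} = \frac{380}{326319}$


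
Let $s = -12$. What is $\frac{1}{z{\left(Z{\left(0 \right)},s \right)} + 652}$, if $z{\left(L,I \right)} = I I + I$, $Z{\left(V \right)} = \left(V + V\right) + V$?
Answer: $\frac{1}{784} \approx 0.0012755$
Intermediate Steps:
$Z{\left(V \right)} = 3 V$ ($Z{\left(V \right)} = 2 V + V = 3 V$)
$z{\left(L,I \right)} = I + I^{2}$ ($z{\left(L,I \right)} = I^{2} + I = I + I^{2}$)
$\frac{1}{z{\left(Z{\left(0 \right)},s \right)} + 652} = \frac{1}{- 12 \left(1 - 12\right) + 652} = \frac{1}{\left(-12\right) \left(-11\right) + 652} = \frac{1}{132 + 652} = \frac{1}{784}$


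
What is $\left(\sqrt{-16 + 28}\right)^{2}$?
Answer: $12$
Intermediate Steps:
$\left(\sqrt{-16 + 28}\right)^{2} = \left(\sqrt{12}\right)^{2} = \left(2 \sqrt{3}\right)^{2} = 12$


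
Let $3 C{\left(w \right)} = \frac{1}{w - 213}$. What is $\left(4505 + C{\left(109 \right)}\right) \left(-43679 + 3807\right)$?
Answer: $- \frac{7005306056}{39} \approx -1.7962 \cdot 10^{8}$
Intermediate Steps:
$C{\left(w \right)} = \frac{1}{3 \left(-213 + w\right)}$ ($C{\left(w \right)} = \frac{1}{3 \left(w - 213\right)} = \frac{1}{3 \left(-213 + w\right)}$)
$\left(4505 + C{\left(109 \right)}\right) \left(-43679 + 3807\right) = \left(4505 + \frac{1}{3 \left(-213 + 109\right)}\right) \left(-43679 + 3807\right) = \left(4505 + \frac{1}{3 \left(-104\right)}\right) \left(-39872\right) = \left(4505 + \frac{1}{3} \left(- \frac{1}{104}\right)\right) \left(-39872\right) = \left(4505 - \frac{1}{312}\right) \left(-39872\right) = \frac{1405559}{312} \left(-39872\right) = - \frac{7005306056}{39}$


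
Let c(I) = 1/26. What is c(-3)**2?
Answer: 1/676 ≈ 0.0014793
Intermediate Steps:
c(I) = 1/26
c(-3)**2 = (1/26)**2 = 1/676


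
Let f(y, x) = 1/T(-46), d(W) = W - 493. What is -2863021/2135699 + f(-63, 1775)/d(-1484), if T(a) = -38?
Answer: -215085179947/160446523074 ≈ -1.3405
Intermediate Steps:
d(W) = -493 + W
f(y, x) = -1/38 (f(y, x) = 1/(-38) = -1/38)
-2863021/2135699 + f(-63, 1775)/d(-1484) = -2863021/2135699 - 1/(38*(-493 - 1484)) = -2863021*1/2135699 - 1/38/(-1977) = -2863021/2135699 - 1/38*(-1/1977) = -2863021/2135699 + 1/75126 = -215085179947/160446523074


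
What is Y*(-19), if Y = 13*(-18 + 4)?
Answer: 3458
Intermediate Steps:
Y = -182 (Y = 13*(-14) = -182)
Y*(-19) = -182*(-19) = 3458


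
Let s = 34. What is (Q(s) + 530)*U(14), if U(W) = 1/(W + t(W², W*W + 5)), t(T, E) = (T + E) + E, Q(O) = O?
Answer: 47/51 ≈ 0.92157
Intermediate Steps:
t(T, E) = T + 2*E (t(T, E) = (E + T) + E = T + 2*E)
U(W) = 1/(10 + W + 3*W²) (U(W) = 1/(W + (W² + 2*(W*W + 5))) = 1/(W + (W² + 2*(W² + 5))) = 1/(W + (W² + 2*(5 + W²))) = 1/(W + (W² + (10 + 2*W²))) = 1/(W + (10 + 3*W²)) = 1/(10 + W + 3*W²))
(Q(s) + 530)*U(14) = (34 + 530)/(10 + 14 + 3*14²) = 564/(10 + 14 + 3*196) = 564/(10 + 14 + 588) = 564/612 = 564*(1/612) = 47/51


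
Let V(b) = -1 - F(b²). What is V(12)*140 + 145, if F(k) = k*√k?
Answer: -241915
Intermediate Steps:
F(k) = k^(3/2)
V(b) = -1 - (b²)^(3/2)
V(12)*140 + 145 = (-1 - (12²)^(3/2))*140 + 145 = (-1 - 144^(3/2))*140 + 145 = (-1 - 1*1728)*140 + 145 = (-1 - 1728)*140 + 145 = -1729*140 + 145 = -242060 + 145 = -241915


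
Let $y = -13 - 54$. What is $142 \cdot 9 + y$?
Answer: $1211$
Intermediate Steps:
$y = -67$
$142 \cdot 9 + y = 142 \cdot 9 - 67 = 1278 - 67 = 1211$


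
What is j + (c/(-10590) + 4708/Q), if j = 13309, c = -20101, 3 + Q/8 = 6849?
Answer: 107226099769/8055460 ≈ 13311.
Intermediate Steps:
Q = 54768 (Q = -24 + 8*6849 = -24 + 54792 = 54768)
j + (c/(-10590) + 4708/Q) = 13309 + (-20101/(-10590) + 4708/54768) = 13309 + (-20101*(-1/10590) + 4708*(1/54768)) = 13309 + (20101/10590 + 1177/13692) = 13309 + 15982629/8055460 = 107226099769/8055460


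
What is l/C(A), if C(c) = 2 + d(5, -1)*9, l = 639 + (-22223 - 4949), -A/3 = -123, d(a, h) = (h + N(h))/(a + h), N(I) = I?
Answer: 53066/5 ≈ 10613.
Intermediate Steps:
d(a, h) = 2*h/(a + h) (d(a, h) = (h + h)/(a + h) = (2*h)/(a + h) = 2*h/(a + h))
A = 369 (A = -3*(-123) = 369)
l = -26533 (l = 639 - 27172 = -26533)
C(c) = -5/2 (C(c) = 2 + (2*(-1)/(5 - 1))*9 = 2 + (2*(-1)/4)*9 = 2 + (2*(-1)*(1/4))*9 = 2 - 1/2*9 = 2 - 9/2 = -5/2)
l/C(A) = -26533/(-5/2) = -26533*(-2/5) = 53066/5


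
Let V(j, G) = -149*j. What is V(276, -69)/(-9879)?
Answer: 13708/3293 ≈ 4.1628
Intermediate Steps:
V(276, -69)/(-9879) = -149*276/(-9879) = -41124*(-1/9879) = 13708/3293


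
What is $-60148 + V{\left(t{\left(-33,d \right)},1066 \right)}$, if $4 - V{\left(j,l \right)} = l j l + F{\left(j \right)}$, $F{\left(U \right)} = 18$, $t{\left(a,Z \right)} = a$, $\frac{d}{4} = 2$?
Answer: $37439586$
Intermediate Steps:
$d = 8$ ($d = 4 \cdot 2 = 8$)
$V{\left(j,l \right)} = -14 - j l^{2}$ ($V{\left(j,l \right)} = 4 - \left(l j l + 18\right) = 4 - \left(j l l + 18\right) = 4 - \left(j l^{2} + 18\right) = 4 - \left(18 + j l^{2}\right) = -14 - j l^{2}$)
$-60148 + V{\left(t{\left(-33,d \right)},1066 \right)} = -60148 - \left(14 - 33 \cdot 1066^{2}\right) = -60148 - \left(14 - 37499748\right) = -60148 + \left(-14 + 37499748\right) = -60148 + 37499734 = 37439586$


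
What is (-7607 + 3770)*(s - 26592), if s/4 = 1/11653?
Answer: 1188996406764/11653 ≈ 1.0203e+8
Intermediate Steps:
s = 4/11653 ≈ 0.00034326
(-7607 + 3770)*(s - 26592) = (-7607 + 3770)*(4/11653 - 26592) = -3837*(-309876572/11653) = 1188996406764/11653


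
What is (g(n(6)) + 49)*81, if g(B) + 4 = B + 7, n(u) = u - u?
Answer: 4212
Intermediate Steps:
n(u) = 0
g(B) = 3 + B (g(B) = -4 + (B + 7) = -4 + (7 + B) = 3 + B)
(g(n(6)) + 49)*81 = ((3 + 0) + 49)*81 = (3 + 49)*81 = 52*81 = 4212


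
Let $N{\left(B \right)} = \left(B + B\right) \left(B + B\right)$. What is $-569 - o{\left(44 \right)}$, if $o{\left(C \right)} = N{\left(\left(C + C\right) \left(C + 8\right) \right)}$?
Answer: $-83759673$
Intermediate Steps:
$N{\left(B \right)} = 4 B^{2}$ ($N{\left(B \right)} = 2 B 2 B = 4 B^{2}$)
$o{\left(C \right)} = 16 C^{2} \left(8 + C\right)^{2}$ ($o{\left(C \right)} = 4 \left(\left(C + C\right) \left(C + 8\right)\right)^{2} = 4 \left(2 C \left(8 + C\right)\right)^{2} = 4 \cdot 4 C^{2} \left(8 + C\right)^{2} = 16 C^{2} \left(8 + C\right)^{2}$)
$-569 - o{\left(44 \right)} = -569 - 16 \cdot 44^{2} \left(8 + 44\right)^{2} = -569 - 16 \cdot 1936 \cdot 52^{2} = -569 - 16 \cdot 1936 \cdot 2704 = -569 - 83759104 = -83759673$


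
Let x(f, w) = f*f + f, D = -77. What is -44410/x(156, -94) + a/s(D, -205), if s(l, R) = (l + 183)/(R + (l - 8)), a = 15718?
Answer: -27911157925/649038 ≈ -43004.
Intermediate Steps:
s(l, R) = (183 + l)/(-8 + R + l) (s(l, R) = (183 + l)/(R + (-8 + l)) = (183 + l)/(-8 + R + l))
x(f, w) = f + f² (x(f, w) = f² + f = f + f²)
-44410/x(156, -94) + a/s(D, -205) = -44410*1/(156*(1 + 156)) + 15718/(((183 - 77)/(-8 - 205 - 77))) = -44410/(156*157) + 15718/((106/(-290))) = -44410/24492 + 15718/((-1/290*106)) = -44410*1/24492 + 15718/(-53/145) = -22205/12246 + 15718*(-145/53) = -22205/12246 - 2279110/53 = -27911157925/649038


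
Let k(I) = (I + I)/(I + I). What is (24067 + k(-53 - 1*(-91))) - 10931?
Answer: 13137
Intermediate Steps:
k(I) = 1 (k(I) = (2*I)/((2*I)) = (2*I)*(1/(2*I)) = 1)
(24067 + k(-53 - 1*(-91))) - 10931 = (24067 + 1) - 10931 = 24068 - 10931 = 13137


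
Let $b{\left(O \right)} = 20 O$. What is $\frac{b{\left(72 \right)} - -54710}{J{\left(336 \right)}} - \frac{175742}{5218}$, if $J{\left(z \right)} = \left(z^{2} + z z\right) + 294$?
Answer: $- \frac{9859953778}{294929187} \approx -33.432$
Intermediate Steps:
$J{\left(z \right)} = 294 + 2 z^{2}$ ($J{\left(z \right)} = \left(z^{2} + z^{2}\right) + 294 = 2 z^{2} + 294 = 294 + 2 z^{2}$)
$\frac{b{\left(72 \right)} - -54710}{J{\left(336 \right)}} - \frac{175742}{5218} = \frac{20 \cdot 72 - -54710}{294 + 2 \cdot 336^{2}} - \frac{175742}{5218} = \frac{1440 + 54710}{294 + 2 \cdot 112896} - \frac{87871}{2609} = \frac{56150}{294 + 225792} - \frac{87871}{2609} = \frac{56150}{226086} - \frac{87871}{2609} = 56150 \cdot \frac{1}{226086} - \frac{87871}{2609} = \frac{28075}{113043} - \frac{87871}{2609} = - \frac{9859953778}{294929187}$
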